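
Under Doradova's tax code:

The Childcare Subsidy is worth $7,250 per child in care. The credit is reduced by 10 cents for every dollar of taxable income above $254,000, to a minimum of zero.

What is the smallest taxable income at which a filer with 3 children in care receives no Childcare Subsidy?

Full credit = 3 × $7,250 = $21,750.
The credit falls by 10% of each dollar above $254,000, so it reaches zero when the excess is $21,750 / 10% = $217,500: income = $254,000 + $217,500 = $471,500.

$471,500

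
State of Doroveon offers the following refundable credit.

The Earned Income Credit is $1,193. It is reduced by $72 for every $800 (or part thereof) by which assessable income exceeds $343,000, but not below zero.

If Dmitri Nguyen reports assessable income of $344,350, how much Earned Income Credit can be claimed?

$1,049

Earned Income Credit: income exceeds $343,000 by $1,350, which is 2 full-or-partial $800 increments; reduction = 2 × $72 = $144, leaving $1,049.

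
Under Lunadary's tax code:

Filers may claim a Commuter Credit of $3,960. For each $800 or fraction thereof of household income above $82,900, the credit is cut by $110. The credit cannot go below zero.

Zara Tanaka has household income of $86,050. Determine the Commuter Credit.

$3,520

Commuter Credit: income exceeds $82,900 by $3,150, which is 4 full-or-partial $800 increments; reduction = 4 × $110 = $440, leaving $3,520.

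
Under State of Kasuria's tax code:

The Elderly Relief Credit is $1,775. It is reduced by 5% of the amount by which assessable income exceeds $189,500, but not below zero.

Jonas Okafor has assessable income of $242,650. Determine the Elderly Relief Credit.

Elderly Relief Credit: 5% of the $53,150 excess over $189,500 is $2,657.50 ≥ base, so the credit is $0.

$0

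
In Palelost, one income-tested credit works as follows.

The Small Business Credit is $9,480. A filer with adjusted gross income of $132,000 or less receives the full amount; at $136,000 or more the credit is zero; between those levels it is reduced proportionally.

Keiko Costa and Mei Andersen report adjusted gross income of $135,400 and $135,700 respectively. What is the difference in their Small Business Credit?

Keiko ($135,400): Small Business Credit: $135,400 is $3,400 into a $4,000 phase-out range, leaving 600/4,000 of the credit: $9,480 × 600/4,000 = $1,422.
Mei ($135,700): Small Business Credit: $135,700 is $3,700 into a $4,000 phase-out range, leaving 300/4,000 of the credit: $9,480 × 300/4,000 = $711.
Difference: |$1,422 − $711| = $711.

$711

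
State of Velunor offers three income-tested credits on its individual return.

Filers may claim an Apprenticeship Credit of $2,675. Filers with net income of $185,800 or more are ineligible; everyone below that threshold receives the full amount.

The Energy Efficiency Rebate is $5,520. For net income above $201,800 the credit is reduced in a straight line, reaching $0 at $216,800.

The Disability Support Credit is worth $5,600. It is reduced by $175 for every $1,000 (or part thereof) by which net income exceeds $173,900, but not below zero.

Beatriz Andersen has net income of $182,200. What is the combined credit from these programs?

$12,220

Apprenticeship Credit: $182,200 is below the $185,800 cutoff, so the full $2,675 applies.
Energy Efficiency Rebate: $182,200 is at or below the $201,800 threshold, so the full $5,520 applies.
Disability Support Credit: income exceeds $173,900 by $8,300, which is 9 full-or-partial $1,000 increments; reduction = 9 × $175 = $1,575, leaving $4,025.
Total: $2,675 + $5,520 + $4,025 = $12,220.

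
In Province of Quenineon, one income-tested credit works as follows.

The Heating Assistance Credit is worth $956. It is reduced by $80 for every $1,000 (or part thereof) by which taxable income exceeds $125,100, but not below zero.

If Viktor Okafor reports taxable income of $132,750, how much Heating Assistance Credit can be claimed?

Heating Assistance Credit: income exceeds $125,100 by $7,650, which is 8 full-or-partial $1,000 increments; reduction = 8 × $80 = $640, leaving $316.

$316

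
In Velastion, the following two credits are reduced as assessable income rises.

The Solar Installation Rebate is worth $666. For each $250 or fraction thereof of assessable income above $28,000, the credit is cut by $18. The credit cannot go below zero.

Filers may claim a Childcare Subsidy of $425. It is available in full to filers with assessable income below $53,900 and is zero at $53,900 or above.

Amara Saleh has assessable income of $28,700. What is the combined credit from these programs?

$1,037

Solar Installation Rebate: income exceeds $28,000 by $700, which is 3 full-or-partial $250 increments; reduction = 3 × $18 = $54, leaving $612.
Childcare Subsidy: $28,700 is below the $53,900 cutoff, so the full $425 applies.
Total: $612 + $425 = $1,037.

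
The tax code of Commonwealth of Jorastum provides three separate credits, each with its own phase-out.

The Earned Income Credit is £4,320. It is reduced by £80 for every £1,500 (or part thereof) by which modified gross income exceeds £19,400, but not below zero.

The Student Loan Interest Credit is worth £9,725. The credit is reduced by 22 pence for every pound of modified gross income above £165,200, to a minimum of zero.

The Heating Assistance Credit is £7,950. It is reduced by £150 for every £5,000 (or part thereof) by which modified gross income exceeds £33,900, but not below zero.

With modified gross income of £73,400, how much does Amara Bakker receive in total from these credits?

Earned Income Credit: income exceeds £19,400 by £54,000, which is 36 full-or-partial £1,500 increments; reduction = 36 × £80 = £2,880, leaving £1,440.
Student Loan Interest Credit: £73,400 is at or below the £165,200 threshold, so the full £9,725 applies.
Heating Assistance Credit: income exceeds £33,900 by £39,500, which is 8 full-or-partial £5,000 increments; reduction = 8 × £150 = £1,200, leaving £6,750.
Total: £1,440 + £9,725 + £6,750 = £17,915.

£17,915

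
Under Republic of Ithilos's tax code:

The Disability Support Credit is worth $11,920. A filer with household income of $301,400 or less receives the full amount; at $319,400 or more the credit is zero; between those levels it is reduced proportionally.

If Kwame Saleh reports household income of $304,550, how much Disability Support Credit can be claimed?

$9,834

Disability Support Credit: $304,550 is $3,150 into a $18,000 phase-out range, leaving 14,850/18,000 of the credit: $11,920 × 14,850/18,000 = $9,834.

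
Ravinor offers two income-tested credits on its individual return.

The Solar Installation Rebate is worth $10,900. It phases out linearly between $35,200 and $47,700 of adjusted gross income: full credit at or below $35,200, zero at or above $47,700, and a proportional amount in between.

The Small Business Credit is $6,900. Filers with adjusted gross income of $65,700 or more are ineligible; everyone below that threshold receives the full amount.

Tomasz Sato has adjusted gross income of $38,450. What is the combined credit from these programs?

Solar Installation Rebate: $38,450 is $3,250 into a $12,500 phase-out range, leaving 9,250/12,500 of the credit: $10,900 × 9,250/12,500 = $8,066.
Small Business Credit: $38,450 is below the $65,700 cutoff, so the full $6,900 applies.
Total: $8,066 + $6,900 = $14,966.

$14,966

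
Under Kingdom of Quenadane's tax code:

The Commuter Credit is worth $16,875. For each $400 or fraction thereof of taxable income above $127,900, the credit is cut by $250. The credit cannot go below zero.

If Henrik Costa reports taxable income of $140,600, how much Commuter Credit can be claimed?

Commuter Credit: income exceeds $127,900 by $12,700, which is 32 full-or-partial $400 increments; reduction = 32 × $250 = $8,000, leaving $8,875.

$8,875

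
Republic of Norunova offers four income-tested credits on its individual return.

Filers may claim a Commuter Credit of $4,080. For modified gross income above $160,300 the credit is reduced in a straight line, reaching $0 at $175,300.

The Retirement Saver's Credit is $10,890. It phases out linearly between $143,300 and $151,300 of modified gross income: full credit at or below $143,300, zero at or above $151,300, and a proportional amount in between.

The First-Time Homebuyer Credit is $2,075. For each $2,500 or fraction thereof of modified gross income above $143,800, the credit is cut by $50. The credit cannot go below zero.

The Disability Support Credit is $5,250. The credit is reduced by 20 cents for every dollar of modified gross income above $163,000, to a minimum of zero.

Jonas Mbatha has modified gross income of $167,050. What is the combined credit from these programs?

$8,259

Commuter Credit: $167,050 is $6,750 into a $15,000 phase-out range, leaving 8,250/15,000 of the credit: $4,080 × 8,250/15,000 = $2,244.
Retirement Saver's Credit: $167,050 is at or above $151,300, so the credit is $0.
First-Time Homebuyer Credit: income exceeds $143,800 by $23,250, which is 10 full-or-partial $2,500 increments; reduction = 10 × $50 = $500, leaving $1,575.
Disability Support Credit: 20% of the $4,050 excess over $163,000 is $810; credit = $5,250 − $810 = $4,440.
Total: $2,244 + $0 + $1,575 + $4,440 = $8,259.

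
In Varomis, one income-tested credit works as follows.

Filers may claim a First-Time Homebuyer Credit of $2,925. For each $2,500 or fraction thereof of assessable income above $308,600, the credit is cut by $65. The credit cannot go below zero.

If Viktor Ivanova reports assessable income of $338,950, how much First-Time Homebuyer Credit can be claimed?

$2,080

First-Time Homebuyer Credit: income exceeds $308,600 by $30,350, which is 13 full-or-partial $2,500 increments; reduction = 13 × $65 = $845, leaving $2,080.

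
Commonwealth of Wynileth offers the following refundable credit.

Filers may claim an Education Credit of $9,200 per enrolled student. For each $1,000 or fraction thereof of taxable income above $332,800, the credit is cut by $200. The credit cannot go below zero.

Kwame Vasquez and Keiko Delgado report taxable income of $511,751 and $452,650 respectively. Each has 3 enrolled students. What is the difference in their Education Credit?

$3,600

Kwame ($511,751): Education Credit: base = 3 × $9,200 = $27,600. income exceeds $332,800 by $178,951 → 179 increments × $200 = $35,800 ≥ base, so the credit is $0.
Keiko ($452,650): Education Credit: base = 3 × $9,200 = $27,600. income exceeds $332,800 by $119,850, which is 120 full-or-partial $1,000 increments; reduction = 120 × $200 = $24,000, leaving $3,600.
Difference: |$0 − $3,600| = $3,600.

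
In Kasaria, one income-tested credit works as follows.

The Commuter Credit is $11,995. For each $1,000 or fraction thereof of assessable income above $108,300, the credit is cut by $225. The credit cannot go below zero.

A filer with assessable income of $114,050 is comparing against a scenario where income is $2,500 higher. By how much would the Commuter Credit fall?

At $114,050 — income exceeds $108,300 by $5,750, which is 6 full-or-partial $1,000 increments; reduction = 6 × $225 = $1,350, leaving $10,645.
At $116,550 — income exceeds $108,300 by $8,250, which is 9 full-or-partial $1,000 increments; reduction = 9 × $225 = $2,025, leaving $9,970.
Lost: $10,645 − $9,970 = $675.

$675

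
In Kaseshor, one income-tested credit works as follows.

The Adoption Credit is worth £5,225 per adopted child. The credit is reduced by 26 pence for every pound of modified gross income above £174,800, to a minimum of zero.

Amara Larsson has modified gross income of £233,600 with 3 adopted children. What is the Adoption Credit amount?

Adoption Credit: base = 3 × £5,225 = £15,675. 26% of the £58,800 excess over £174,800 is £15,288; credit = £15,675 − £15,288 = £387.

£387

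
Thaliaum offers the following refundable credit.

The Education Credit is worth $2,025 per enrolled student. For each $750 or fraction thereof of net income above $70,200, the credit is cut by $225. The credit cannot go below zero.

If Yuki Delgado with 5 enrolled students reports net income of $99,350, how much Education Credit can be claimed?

$1,350

Education Credit: base = 5 × $2,025 = $10,125. income exceeds $70,200 by $29,150, which is 39 full-or-partial $750 increments; reduction = 39 × $225 = $8,775, leaving $1,350.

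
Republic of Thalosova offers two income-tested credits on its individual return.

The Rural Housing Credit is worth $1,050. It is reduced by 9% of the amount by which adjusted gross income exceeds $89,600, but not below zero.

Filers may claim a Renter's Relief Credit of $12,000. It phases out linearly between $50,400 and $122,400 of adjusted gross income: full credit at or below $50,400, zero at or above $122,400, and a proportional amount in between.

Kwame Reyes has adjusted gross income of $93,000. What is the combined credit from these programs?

$5,644

Rural Housing Credit: 9% of the $3,400 excess over $89,600 is $306; credit = $1,050 − $306 = $744.
Renter's Relief Credit: $93,000 is $42,600 into a $72,000 phase-out range, leaving 29,400/72,000 of the credit: $12,000 × 29,400/72,000 = $4,900.
Total: $744 + $4,900 = $5,644.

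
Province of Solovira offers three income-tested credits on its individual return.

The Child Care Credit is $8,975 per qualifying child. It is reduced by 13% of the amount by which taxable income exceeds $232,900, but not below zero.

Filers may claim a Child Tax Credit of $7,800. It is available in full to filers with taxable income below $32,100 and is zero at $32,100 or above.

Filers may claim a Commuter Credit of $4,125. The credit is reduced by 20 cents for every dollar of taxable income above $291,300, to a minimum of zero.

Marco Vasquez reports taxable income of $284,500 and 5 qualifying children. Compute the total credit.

$42,292

Child Care Credit: base = 5 × $8,975 = $44,875. 13% of the $51,600 excess over $232,900 is $6,708; credit = $44,875 − $6,708 = $38,167.
Child Tax Credit: $284,500 meets or exceeds the $32,100 cutoff, so the credit is $0.
Commuter Credit: $284,500 is at or below the $291,300 threshold, so the full $4,125 applies.
Total: $38,167 + $0 + $4,125 = $42,292.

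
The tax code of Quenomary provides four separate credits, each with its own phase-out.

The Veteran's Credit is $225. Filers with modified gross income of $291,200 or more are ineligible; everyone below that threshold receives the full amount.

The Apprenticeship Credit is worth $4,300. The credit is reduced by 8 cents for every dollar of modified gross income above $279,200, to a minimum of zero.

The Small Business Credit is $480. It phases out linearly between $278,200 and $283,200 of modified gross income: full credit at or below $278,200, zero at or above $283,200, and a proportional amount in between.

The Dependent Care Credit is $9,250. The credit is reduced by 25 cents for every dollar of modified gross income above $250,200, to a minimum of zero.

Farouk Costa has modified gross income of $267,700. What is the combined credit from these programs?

Veteran's Credit: $267,700 is below the $291,200 cutoff, so the full $225 applies.
Apprenticeship Credit: $267,700 is at or below the $279,200 threshold, so the full $4,300 applies.
Small Business Credit: $267,700 is at or below the $278,200 threshold, so the full $480 applies.
Dependent Care Credit: 25% of the $17,500 excess over $250,200 is $4,375; credit = $9,250 − $4,375 = $4,875.
Total: $225 + $4,300 + $480 + $4,875 = $9,880.

$9,880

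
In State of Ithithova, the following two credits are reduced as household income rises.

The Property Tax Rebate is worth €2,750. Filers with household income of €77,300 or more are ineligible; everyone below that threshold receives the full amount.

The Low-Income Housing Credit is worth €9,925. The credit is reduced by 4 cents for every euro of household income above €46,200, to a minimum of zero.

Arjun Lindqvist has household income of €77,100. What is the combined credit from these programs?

€11,439

Property Tax Rebate: €77,100 is below the €77,300 cutoff, so the full €2,750 applies.
Low-Income Housing Credit: 4% of the €30,900 excess over €46,200 is €1,236; credit = €9,925 − €1,236 = €8,689.
Total: €2,750 + €8,689 = €11,439.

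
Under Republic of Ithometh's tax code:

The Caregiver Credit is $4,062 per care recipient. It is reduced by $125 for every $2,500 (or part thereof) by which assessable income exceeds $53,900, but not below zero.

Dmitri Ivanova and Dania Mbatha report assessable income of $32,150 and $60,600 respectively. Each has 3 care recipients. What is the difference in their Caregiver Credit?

Dmitri ($32,150): Caregiver Credit: base = 3 × $4,062 = $12,186. $32,150 is at or below the $53,900 threshold, so the full $12,186 applies.
Dania ($60,600): Caregiver Credit: base = 3 × $4,062 = $12,186. income exceeds $53,900 by $6,700, which is 3 full-or-partial $2,500 increments; reduction = 3 × $125 = $375, leaving $11,811.
Difference: |$12,186 − $11,811| = $375.

$375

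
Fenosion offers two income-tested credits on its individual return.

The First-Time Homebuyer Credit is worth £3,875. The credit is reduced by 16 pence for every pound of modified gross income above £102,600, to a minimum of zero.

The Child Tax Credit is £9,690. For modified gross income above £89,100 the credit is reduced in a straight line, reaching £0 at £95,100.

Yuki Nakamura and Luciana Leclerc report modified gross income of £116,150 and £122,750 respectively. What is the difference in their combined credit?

Yuki (£116,150): First-Time Homebuyer Credit: 16% of the £13,550 excess over £102,600 is £2,168; credit = £3,875 − £2,168 = £1,707. Child Tax Credit: £116,150 is at or above £95,100, so the credit is £0. total £1,707 + £0 = £1,707
Luciana (£122,750): First-Time Homebuyer Credit: 16% of the £20,150 excess over £102,600 is £3,224; credit = £3,875 − £3,224 = £651. Child Tax Credit: £122,750 is at or above £95,100, so the credit is £0. total £651 + £0 = £651
Difference: |£1,707 − £651| = £1,056.

£1,056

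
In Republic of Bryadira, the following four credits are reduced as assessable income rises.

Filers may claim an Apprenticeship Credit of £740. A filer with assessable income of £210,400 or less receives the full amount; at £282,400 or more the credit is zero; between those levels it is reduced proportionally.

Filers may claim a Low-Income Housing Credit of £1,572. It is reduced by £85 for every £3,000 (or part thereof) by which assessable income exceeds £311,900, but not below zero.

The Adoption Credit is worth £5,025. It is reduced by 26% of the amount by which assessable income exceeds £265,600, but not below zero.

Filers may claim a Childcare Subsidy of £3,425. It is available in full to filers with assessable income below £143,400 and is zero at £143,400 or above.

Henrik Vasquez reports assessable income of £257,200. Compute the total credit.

£6,856

Apprenticeship Credit: £257,200 is £46,800 into a £72,000 phase-out range, leaving 25,200/72,000 of the credit: £740 × 25,200/72,000 = £259.
Low-Income Housing Credit: £257,200 is at or below the £311,900 threshold, so the full £1,572 applies.
Adoption Credit: £257,200 is at or below the £265,600 threshold, so the full £5,025 applies.
Childcare Subsidy: £257,200 meets or exceeds the £143,400 cutoff, so the credit is £0.
Total: £259 + £1,572 + £5,025 + £0 = £6,856.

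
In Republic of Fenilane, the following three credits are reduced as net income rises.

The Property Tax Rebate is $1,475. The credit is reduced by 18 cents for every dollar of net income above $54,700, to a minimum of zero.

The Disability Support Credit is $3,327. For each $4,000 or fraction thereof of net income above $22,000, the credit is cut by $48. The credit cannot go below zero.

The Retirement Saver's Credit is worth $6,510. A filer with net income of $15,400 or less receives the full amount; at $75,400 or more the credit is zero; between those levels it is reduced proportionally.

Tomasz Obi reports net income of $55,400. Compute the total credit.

Property Tax Rebate: 18% of the $700 excess over $54,700 is $126; credit = $1,475 − $126 = $1,349.
Disability Support Credit: income exceeds $22,000 by $33,400, which is 9 full-or-partial $4,000 increments; reduction = 9 × $48 = $432, leaving $2,895.
Retirement Saver's Credit: $55,400 is $40,000 into a $60,000 phase-out range, leaving 20,000/60,000 of the credit: $6,510 × 20,000/60,000 = $2,170.
Total: $1,349 + $2,895 + $2,170 = $6,414.

$6,414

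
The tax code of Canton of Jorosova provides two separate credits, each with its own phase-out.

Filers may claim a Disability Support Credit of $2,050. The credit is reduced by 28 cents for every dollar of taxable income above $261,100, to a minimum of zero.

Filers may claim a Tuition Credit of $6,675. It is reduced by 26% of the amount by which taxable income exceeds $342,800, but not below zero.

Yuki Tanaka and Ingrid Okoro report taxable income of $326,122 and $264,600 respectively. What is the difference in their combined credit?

$1,070

Yuki ($326,122): Disability Support Credit: 28% of the $65,022 excess over $261,100 is $18,206.16 ≥ base, so the credit is $0. Tuition Credit: $326,122 is at or below the $342,800 threshold, so the full $6,675 applies. total $0 + $6,675 = $6,675
Ingrid ($264,600): Disability Support Credit: 28% of the $3,500 excess over $261,100 is $980; credit = $2,050 − $980 = $1,070. Tuition Credit: $264,600 is at or below the $342,800 threshold, so the full $6,675 applies. total $1,070 + $6,675 = $7,745
Difference: |$6,675 − $7,745| = $1,070.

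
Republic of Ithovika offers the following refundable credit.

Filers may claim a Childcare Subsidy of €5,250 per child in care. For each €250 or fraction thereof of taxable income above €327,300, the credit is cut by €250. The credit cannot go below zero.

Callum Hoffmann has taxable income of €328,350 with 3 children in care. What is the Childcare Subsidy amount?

€14,500

Childcare Subsidy: base = 3 × €5,250 = €15,750. income exceeds €327,300 by €1,050, which is 5 full-or-partial €250 increments; reduction = 5 × €250 = €1,250, leaving €14,500.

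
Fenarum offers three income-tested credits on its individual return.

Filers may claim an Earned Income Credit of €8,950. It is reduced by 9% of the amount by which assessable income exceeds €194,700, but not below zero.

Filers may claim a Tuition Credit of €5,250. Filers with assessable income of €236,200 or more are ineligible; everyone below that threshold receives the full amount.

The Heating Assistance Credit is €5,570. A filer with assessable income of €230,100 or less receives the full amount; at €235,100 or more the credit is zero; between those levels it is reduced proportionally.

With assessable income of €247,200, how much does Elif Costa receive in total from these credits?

€4,225

Earned Income Credit: 9% of the €52,500 excess over €194,700 is €4,725; credit = €8,950 − €4,725 = €4,225.
Tuition Credit: €247,200 meets or exceeds the €236,200 cutoff, so the credit is €0.
Heating Assistance Credit: €247,200 is at or above €235,100, so the credit is €0.
Total: €4,225 + €0 + €0 = €4,225.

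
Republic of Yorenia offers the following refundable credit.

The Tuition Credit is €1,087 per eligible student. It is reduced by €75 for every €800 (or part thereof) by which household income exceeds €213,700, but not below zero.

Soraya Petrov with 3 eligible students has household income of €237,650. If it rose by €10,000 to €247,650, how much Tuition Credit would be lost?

At €237,650 — base = 3 × €1,087 = €3,261. income exceeds €213,700 by €23,950, which is 30 full-or-partial €800 increments; reduction = 30 × €75 = €2,250, leaving €1,011.
At €247,650 — base = 3 × €1,087 = €3,261. income exceeds €213,700 by €33,950, which is 43 full-or-partial €800 increments; reduction = 43 × €75 = €3,225, leaving €36.
Lost: €1,011 − €36 = €975.

€975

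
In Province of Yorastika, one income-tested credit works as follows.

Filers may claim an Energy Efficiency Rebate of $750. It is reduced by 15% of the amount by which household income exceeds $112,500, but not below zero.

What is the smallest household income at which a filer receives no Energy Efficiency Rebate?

The credit falls by 15% of each dollar above $112,500, so it reaches zero when the excess is $750 / 15% = $5,000: income = $112,500 + $5,000 = $117,500.

$117,500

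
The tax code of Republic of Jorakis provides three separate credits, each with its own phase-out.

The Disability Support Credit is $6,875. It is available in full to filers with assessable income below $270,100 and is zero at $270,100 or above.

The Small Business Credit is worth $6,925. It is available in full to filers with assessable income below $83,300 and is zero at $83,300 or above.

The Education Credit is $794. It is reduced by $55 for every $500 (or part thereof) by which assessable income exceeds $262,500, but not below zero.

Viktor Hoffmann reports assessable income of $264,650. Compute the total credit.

$7,394

Disability Support Credit: $264,650 is below the $270,100 cutoff, so the full $6,875 applies.
Small Business Credit: $264,650 meets or exceeds the $83,300 cutoff, so the credit is $0.
Education Credit: income exceeds $262,500 by $2,150, which is 5 full-or-partial $500 increments; reduction = 5 × $55 = $275, leaving $519.
Total: $6,875 + $0 + $519 = $7,394.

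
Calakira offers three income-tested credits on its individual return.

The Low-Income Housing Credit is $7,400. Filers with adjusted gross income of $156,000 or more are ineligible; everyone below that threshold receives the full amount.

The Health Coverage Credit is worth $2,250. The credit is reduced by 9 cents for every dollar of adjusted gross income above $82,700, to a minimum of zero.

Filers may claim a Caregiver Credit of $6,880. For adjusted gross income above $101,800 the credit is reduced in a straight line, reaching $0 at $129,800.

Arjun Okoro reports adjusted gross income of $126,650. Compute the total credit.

Low-Income Housing Credit: $126,650 is below the $156,000 cutoff, so the full $7,400 applies.
Health Coverage Credit: 9% of the $43,950 excess over $82,700 is $3,955.50 ≥ base, so the credit is $0.
Caregiver Credit: $126,650 is $24,850 into a $28,000 phase-out range, leaving 3,150/28,000 of the credit: $6,880 × 3,150/28,000 = $774.
Total: $7,400 + $0 + $774 = $8,174.

$8,174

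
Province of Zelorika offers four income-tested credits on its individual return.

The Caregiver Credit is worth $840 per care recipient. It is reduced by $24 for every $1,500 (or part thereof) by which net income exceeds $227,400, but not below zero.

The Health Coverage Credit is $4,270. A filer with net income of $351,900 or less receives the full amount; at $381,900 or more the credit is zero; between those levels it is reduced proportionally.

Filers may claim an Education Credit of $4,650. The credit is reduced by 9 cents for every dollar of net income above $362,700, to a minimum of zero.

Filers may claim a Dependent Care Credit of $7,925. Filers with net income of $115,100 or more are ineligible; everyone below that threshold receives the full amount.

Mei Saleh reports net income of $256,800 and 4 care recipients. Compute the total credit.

Caregiver Credit: base = 4 × $840 = $3,360. income exceeds $227,400 by $29,400, which is 20 full-or-partial $1,500 increments; reduction = 20 × $24 = $480, leaving $2,880.
Health Coverage Credit: $256,800 is at or below the $351,900 threshold, so the full $4,270 applies.
Education Credit: $256,800 is at or below the $362,700 threshold, so the full $4,650 applies.
Dependent Care Credit: $256,800 meets or exceeds the $115,100 cutoff, so the credit is $0.
Total: $2,880 + $4,270 + $4,650 + $0 = $11,800.

$11,800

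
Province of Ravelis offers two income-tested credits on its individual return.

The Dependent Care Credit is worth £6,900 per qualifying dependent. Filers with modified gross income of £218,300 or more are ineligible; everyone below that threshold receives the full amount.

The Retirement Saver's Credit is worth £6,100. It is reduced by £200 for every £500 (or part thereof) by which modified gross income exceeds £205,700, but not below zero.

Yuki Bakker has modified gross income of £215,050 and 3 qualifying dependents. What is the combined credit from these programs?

Dependent Care Credit: base = 3 × £6,900 = £20,700. £215,050 is below the £218,300 cutoff, so the full £20,700 applies.
Retirement Saver's Credit: income exceeds £205,700 by £9,350, which is 19 full-or-partial £500 increments; reduction = 19 × £200 = £3,800, leaving £2,300.
Total: £20,700 + £2,300 = £23,000.

£23,000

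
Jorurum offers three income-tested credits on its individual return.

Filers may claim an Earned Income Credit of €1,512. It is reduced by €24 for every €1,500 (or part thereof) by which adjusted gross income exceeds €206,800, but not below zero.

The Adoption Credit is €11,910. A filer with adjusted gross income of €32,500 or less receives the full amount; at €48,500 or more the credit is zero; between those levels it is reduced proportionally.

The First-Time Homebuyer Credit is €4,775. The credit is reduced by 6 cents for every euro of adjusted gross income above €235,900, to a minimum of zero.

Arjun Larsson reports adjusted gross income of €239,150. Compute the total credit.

Earned Income Credit: income exceeds €206,800 by €32,350, which is 22 full-or-partial €1,500 increments; reduction = 22 × €24 = €528, leaving €984.
Adoption Credit: €239,150 is at or above €48,500, so the credit is €0.
First-Time Homebuyer Credit: 6% of the €3,250 excess over €235,900 is €195; credit = €4,775 − €195 = €4,580.
Total: €984 + €0 + €4,580 = €5,564.

€5,564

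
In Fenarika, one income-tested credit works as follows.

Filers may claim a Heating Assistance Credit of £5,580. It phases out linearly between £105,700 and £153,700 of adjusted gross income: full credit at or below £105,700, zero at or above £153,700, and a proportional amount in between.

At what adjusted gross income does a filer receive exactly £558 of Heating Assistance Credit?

£558 is 558/5,580 of the full £5,580, so 5,022/5,580 of the £48,000 range has been used: income = £105,700 + £48,000 × 5,022/5,580 = £148,900.

£148,900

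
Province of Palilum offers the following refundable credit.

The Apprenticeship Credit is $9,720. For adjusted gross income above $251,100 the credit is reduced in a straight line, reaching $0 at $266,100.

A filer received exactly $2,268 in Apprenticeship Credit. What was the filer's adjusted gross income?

$262,600

$2,268 is 2,268/9,720 of the full $9,720, so 7,452/9,720 of the $15,000 range has been used: income = $251,100 + $15,000 × 7,452/9,720 = $262,600.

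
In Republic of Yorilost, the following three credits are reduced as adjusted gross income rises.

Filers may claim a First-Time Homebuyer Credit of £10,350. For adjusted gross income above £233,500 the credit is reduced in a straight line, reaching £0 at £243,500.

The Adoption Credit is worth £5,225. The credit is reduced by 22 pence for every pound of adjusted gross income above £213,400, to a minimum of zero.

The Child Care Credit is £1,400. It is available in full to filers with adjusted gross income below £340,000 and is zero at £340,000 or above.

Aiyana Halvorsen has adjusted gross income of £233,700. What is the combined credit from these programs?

First-Time Homebuyer Credit: £233,700 is £200 into a £10,000 phase-out range, leaving 9,800/10,000 of the credit: £10,350 × 9,800/10,000 = £10,143.
Adoption Credit: 22% of the £20,300 excess over £213,400 is £4,466; credit = £5,225 − £4,466 = £759.
Child Care Credit: £233,700 is below the £340,000 cutoff, so the full £1,400 applies.
Total: £10,143 + £759 + £1,400 = £12,302.

£12,302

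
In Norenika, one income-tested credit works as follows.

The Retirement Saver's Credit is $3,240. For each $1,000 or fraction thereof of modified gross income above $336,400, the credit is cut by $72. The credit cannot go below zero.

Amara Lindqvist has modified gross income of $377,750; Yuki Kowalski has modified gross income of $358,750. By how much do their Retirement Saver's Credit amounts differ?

$1,368

Amara ($377,750): Retirement Saver's Credit: income exceeds $336,400 by $41,350, which is 42 full-or-partial $1,000 increments; reduction = 42 × $72 = $3,024, leaving $216.
Yuki ($358,750): Retirement Saver's Credit: income exceeds $336,400 by $22,350, which is 23 full-or-partial $1,000 increments; reduction = 23 × $72 = $1,656, leaving $1,584.
Difference: |$216 − $1,584| = $1,368.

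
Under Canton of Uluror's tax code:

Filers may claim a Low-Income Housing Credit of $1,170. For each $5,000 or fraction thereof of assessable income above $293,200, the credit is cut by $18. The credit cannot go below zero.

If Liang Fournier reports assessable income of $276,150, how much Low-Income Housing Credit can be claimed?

$1,170

Low-Income Housing Credit: $276,150 is at or below the $293,200 threshold, so the full $1,170 applies.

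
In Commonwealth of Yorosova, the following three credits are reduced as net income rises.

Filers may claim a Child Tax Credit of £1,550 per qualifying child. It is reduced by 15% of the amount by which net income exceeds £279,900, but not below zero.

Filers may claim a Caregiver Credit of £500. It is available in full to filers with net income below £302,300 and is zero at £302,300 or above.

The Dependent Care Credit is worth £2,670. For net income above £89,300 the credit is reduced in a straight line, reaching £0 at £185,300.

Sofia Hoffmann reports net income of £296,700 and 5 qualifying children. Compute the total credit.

£5,730

Child Tax Credit: base = 5 × £1,550 = £7,750. 15% of the £16,800 excess over £279,900 is £2,520; credit = £7,750 − £2,520 = £5,230.
Caregiver Credit: £296,700 is below the £302,300 cutoff, so the full £500 applies.
Dependent Care Credit: £296,700 is at or above £185,300, so the credit is £0.
Total: £5,230 + £500 + £0 = £5,730.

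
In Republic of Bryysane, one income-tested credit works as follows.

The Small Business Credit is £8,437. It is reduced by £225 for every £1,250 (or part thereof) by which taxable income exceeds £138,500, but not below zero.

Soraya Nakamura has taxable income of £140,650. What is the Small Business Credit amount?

Small Business Credit: income exceeds £138,500 by £2,150, which is 2 full-or-partial £1,250 increments; reduction = 2 × £225 = £450, leaving £7,987.

£7,987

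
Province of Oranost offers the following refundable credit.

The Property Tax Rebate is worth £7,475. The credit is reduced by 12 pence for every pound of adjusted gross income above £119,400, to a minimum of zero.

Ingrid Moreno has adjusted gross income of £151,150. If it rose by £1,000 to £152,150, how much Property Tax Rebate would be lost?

£120

At £151,150 — 12% of the £31,750 excess over £119,400 is £3,810; credit = £7,475 − £3,810 = £3,665.
At £152,150 — 12% of the £32,750 excess over £119,400 is £3,930; credit = £7,475 − £3,930 = £3,545.
Lost: £3,665 − £3,545 = £120.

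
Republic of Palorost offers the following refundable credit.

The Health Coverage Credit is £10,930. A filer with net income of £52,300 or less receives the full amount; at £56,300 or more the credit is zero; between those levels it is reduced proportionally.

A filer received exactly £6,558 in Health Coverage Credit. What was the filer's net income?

£53,900

£6,558 is 6,558/10,930 of the full £10,930, so 4,372/10,930 of the £4,000 range has been used: income = £52,300 + £4,000 × 4,372/10,930 = £53,900.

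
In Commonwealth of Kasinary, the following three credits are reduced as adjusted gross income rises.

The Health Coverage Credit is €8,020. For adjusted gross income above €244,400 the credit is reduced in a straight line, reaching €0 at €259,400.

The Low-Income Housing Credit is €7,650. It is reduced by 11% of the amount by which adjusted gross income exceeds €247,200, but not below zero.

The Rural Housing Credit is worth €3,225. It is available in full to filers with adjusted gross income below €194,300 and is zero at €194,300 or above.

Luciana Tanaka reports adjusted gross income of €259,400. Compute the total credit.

€6,308

Health Coverage Credit: €259,400 is at or above €259,400, so the credit is €0.
Low-Income Housing Credit: 11% of the €12,200 excess over €247,200 is €1,342; credit = €7,650 − €1,342 = €6,308.
Rural Housing Credit: €259,400 meets or exceeds the €194,300 cutoff, so the credit is €0.
Total: €0 + €6,308 + €0 = €6,308.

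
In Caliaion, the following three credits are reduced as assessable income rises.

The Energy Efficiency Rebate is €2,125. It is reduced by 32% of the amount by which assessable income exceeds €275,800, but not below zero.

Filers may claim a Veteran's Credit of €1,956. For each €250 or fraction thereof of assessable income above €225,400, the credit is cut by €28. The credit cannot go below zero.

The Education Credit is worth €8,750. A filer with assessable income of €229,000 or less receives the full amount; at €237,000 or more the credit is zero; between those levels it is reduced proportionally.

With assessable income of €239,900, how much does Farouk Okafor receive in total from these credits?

Energy Efficiency Rebate: €239,900 is at or below the €275,800 threshold, so the full €2,125 applies.
Veteran's Credit: income exceeds €225,400 by €14,500, which is 58 full-or-partial €250 increments; reduction = 58 × €28 = €1,624, leaving €332.
Education Credit: €239,900 is at or above €237,000, so the credit is €0.
Total: €2,125 + €332 + €0 = €2,457.

€2,457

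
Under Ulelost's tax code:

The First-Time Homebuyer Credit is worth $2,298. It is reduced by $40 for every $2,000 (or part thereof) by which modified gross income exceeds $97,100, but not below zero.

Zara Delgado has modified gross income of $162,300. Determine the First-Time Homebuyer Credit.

First-Time Homebuyer Credit: income exceeds $97,100 by $65,200, which is 33 full-or-partial $2,000 increments; reduction = 33 × $40 = $1,320, leaving $978.

$978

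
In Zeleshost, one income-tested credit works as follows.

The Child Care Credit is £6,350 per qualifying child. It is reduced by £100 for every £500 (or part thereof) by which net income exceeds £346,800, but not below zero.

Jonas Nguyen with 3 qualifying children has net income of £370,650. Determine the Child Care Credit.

Child Care Credit: base = 3 × £6,350 = £19,050. income exceeds £346,800 by £23,850, which is 48 full-or-partial £500 increments; reduction = 48 × £100 = £4,800, leaving £14,250.

£14,250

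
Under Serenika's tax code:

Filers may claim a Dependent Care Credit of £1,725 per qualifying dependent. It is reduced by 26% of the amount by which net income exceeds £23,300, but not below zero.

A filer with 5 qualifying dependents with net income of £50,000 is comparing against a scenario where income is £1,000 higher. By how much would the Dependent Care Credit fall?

£260

At £50,000 — base = 5 × £1,725 = £8,625. 26% of the £26,700 excess over £23,300 is £6,942; credit = £8,625 − £6,942 = £1,683.
At £51,000 — base = 5 × £1,725 = £8,625. 26% of the £27,700 excess over £23,300 is £7,202; credit = £8,625 − £7,202 = £1,423.
Lost: £1,683 − £1,423 = £260.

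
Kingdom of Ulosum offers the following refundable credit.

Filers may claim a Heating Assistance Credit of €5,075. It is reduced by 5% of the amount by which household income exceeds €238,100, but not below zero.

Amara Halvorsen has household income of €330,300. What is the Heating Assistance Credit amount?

€465

Heating Assistance Credit: 5% of the €92,200 excess over €238,100 is €4,610; credit = €5,075 − €4,610 = €465.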